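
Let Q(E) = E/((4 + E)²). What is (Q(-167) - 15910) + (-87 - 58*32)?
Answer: -474336524/26569 ≈ -17853.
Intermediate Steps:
Q(E) = E/(4 + E)²
(Q(-167) - 15910) + (-87 - 58*32) = (-167/(4 - 167)² - 15910) + (-87 - 58*32) = (-167/(-163)² - 15910) + (-87 - 1856) = (-167*1/26569 - 15910) - 1943 = (-167/26569 - 15910) - 1943 = -422712957/26569 - 1943 = -474336524/26569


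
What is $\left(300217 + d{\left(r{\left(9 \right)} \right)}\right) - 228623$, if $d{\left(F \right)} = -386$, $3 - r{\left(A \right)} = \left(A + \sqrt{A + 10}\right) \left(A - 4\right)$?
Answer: $71208$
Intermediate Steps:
$r{\left(A \right)} = 3 - \left(-4 + A\right) \left(A + \sqrt{10 + A}\right)$ ($r{\left(A \right)} = 3 - \left(A + \sqrt{A + 10}\right) \left(A - 4\right) = 3 - \left(A + \sqrt{10 + A}\right) \left(-4 + A\right) = 3 - \left(-4 + A\right) \left(A + \sqrt{10 + A}\right)$)
$\left(300217 + d{\left(r{\left(9 \right)} \right)}\right) - 228623 = \left(300217 - 386\right) - 228623 = 299831 - 228623 = 71208$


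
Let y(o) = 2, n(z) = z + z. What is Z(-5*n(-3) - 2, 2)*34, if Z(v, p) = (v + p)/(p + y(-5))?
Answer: 255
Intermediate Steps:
n(z) = 2*z
Z(v, p) = (p + v)/(2 + p) (Z(v, p) = (v + p)/(p + 2) = (p + v)/(2 + p))
Z(-5*n(-3) - 2, 2)*34 = ((2 + (-10*(-3) - 2))/(2 + 2))*34 = ((2 + (-5*(-6) - 2))/4)*34 = ((2 + (30 - 2))/4)*34 = ((2 + 28)/4)*34 = ((1/4)*30)*34 = (15/2)*34 = 255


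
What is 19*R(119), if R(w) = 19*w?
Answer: 42959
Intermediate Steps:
19*R(119) = 19*(19*119) = 19*2261 = 42959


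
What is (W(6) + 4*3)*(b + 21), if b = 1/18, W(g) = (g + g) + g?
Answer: 1895/3 ≈ 631.67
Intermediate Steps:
W(g) = 3*g (W(g) = 2*g + g = 3*g)
b = 1/18 ≈ 0.055556
(W(6) + 4*3)*(b + 21) = (3*6 + 4*3)*(1/18 + 21) = (18 + 12)*(379/18) = 30*(379/18) = 1895/3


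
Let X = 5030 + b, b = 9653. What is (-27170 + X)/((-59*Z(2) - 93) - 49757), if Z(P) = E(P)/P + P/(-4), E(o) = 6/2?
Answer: 12487/49909 ≈ 0.25020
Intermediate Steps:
E(o) = 3 (E(o) = 6*(½) = 3)
X = 14683 (X = 5030 + 9653 = 14683)
Z(P) = 3/P - P/4 (Z(P) = 3/P + P/(-4) = 3/P + P*(-¼) = 3/P - P/4)
(-27170 + X)/((-59*Z(2) - 93) - 49757) = (-27170 + 14683)/((-59*(3/2 - ¼*2) - 93) - 49757) = -12487/((-59*(3*(½) - ½) - 93) - 49757) = -12487/((-59*(3/2 - ½) - 93) - 49757) = -12487/((-59*1 - 93) - 49757) = -12487/((-59 - 93) - 49757) = -12487/(-152 - 49757) = -12487/(-49909) = -12487*(-1/49909) = 12487/49909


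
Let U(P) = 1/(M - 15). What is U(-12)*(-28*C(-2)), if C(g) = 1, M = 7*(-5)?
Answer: 14/25 ≈ 0.56000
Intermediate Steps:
M = -35
U(P) = -1/50 (U(P) = 1/(-35 - 15) = 1/(-50) = -1/50)
U(-12)*(-28*C(-2)) = -(-14)/25 = -1/50*(-28) = 14/25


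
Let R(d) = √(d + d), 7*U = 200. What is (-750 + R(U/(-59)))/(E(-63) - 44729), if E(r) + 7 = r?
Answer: 250/14933 - 20*I*√413/18501987 ≈ 0.016741 - 2.1968e-5*I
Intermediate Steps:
U = 200/7 (U = (⅐)*200 = 200/7 ≈ 28.571)
E(r) = -7 + r
R(d) = √2*√d (R(d) = √(2*d) = √2*√d)
(-750 + R(U/(-59)))/(E(-63) - 44729) = (-750 + √2*√((200/7)/(-59)))/((-7 - 63) - 44729) = (-750 + √2*√((200/7)*(-1/59)))/(-70 - 44729) = (-750 + √2*√(-200/413))/(-44799) = (-750 + √2*(10*I*√826/413))*(-1/44799) = (-750 + 20*I*√413/413)*(-1/44799) = 250/14933 - 20*I*√413/18501987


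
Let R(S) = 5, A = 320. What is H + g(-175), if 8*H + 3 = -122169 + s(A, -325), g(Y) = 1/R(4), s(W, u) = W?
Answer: -152313/10 ≈ -15231.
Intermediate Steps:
g(Y) = ⅕ (g(Y) = 1/5 = ⅕)
H = -30463/2 (H = -3/8 + (-122169 + 320)/8 = -3/8 + (⅛)*(-121849) = -3/8 - 121849/8 = -30463/2 ≈ -15232.)
H + g(-175) = -30463/2 + ⅕ = -152313/10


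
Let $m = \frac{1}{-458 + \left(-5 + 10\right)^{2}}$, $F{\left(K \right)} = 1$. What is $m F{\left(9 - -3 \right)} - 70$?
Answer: $- \frac{30311}{433} \approx -70.002$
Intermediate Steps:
$m = - \frac{1}{433}$ ($m = \frac{1}{-458 + 5^{2}} = \frac{1}{-458 + 25} = \frac{1}{-433} = - \frac{1}{433} \approx -0.0023095$)
$m F{\left(9 - -3 \right)} - 70 = \left(- \frac{1}{433}\right) 1 - 70 = - \frac{1}{433} - 70 = - \frac{30311}{433}$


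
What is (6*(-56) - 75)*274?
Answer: -112614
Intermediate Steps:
(6*(-56) - 75)*274 = (-336 - 75)*274 = -411*274 = -112614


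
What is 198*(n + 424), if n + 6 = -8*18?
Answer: 54252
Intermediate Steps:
n = -150 (n = -6 - 8*18 = -6 - 144 = -150)
198*(n + 424) = 198*(-150 + 424) = 198*274 = 54252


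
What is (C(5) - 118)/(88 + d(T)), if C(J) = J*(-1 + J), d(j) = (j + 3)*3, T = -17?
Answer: -49/23 ≈ -2.1304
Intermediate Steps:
d(j) = 9 + 3*j (d(j) = (3 + j)*3 = 9 + 3*j)
(C(5) - 118)/(88 + d(T)) = (5*(-1 + 5) - 118)/(88 + (9 + 3*(-17))) = (5*4 - 118)/(88 + (9 - 51)) = (20 - 118)/(88 - 42) = -98/46 = -98*1/46 = -49/23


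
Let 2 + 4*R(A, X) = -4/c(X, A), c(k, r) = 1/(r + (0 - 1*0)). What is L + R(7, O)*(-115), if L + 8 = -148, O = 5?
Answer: 1413/2 ≈ 706.50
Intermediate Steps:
L = -156 (L = -8 - 148 = -156)
c(k, r) = 1/r (c(k, r) = 1/(r + (0 + 0)) = 1/(r + 0) = 1/r)
R(A, X) = -½ - A (R(A, X) = -½ + (-4*A)/4 = -½ - A)
L + R(7, O)*(-115) = -156 + (-½ - 1*7)*(-115) = -156 + (-½ - 7)*(-115) = -156 - 15/2*(-115) = -156 + 1725/2 = 1413/2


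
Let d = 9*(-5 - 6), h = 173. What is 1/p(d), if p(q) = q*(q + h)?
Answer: -1/7326 ≈ -0.00013650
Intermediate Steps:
d = -99 (d = 9*(-11) = -99)
p(q) = q*(173 + q) (p(q) = q*(q + 173) = q*(173 + q))
1/p(d) = 1/(-99*(173 - 99)) = 1/(-99*74) = 1/(-7326) = -1/7326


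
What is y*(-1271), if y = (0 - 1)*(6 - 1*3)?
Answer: 3813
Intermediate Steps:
y = -3 (y = -(6 - 3) = -1*3 = -3)
y*(-1271) = -3*(-1271) = 3813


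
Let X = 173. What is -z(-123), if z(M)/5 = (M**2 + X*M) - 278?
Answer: 32140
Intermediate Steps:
z(M) = -1390 + 5*M**2 + 865*M (z(M) = 5*((M**2 + 173*M) - 278) = 5*(-278 + M**2 + 173*M) = -1390 + 5*M**2 + 865*M)
-z(-123) = -(-1390 + 5*(-123)**2 + 865*(-123)) = -(-1390 + 5*15129 - 106395) = -(-1390 + 75645 - 106395) = -1*(-32140) = 32140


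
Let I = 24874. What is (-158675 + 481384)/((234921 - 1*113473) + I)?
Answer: 322709/146322 ≈ 2.2055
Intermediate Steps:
(-158675 + 481384)/((234921 - 1*113473) + I) = (-158675 + 481384)/((234921 - 1*113473) + 24874) = 322709/((234921 - 113473) + 24874) = 322709/(121448 + 24874) = 322709/146322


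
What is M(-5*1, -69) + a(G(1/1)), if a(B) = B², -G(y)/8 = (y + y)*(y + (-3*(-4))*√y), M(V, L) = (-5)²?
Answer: 43289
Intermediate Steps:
M(V, L) = 25
G(y) = -16*y*(y + 12*√y) (G(y) = -8*(y + y)*(y + (-3*(-4))*√y) = -8*2*y*(y + 12*√y) = -16*y*(y + 12*√y))
M(-5*1, -69) + a(G(1/1)) = 25 + (-192*(1/1)^(3/2) - 16*(1/1)²)² = 25 + (-192*1^(3/2) - 16*1²)² = 25 + (-192*1 - 16*1)² = 25 + (-192 - 16)² = 25 + (-208)² = 25 + 43264 = 43289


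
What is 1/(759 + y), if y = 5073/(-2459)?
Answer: 2459/1861308 ≈ 0.0013211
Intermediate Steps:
y = -5073/2459 (y = 5073*(-1/2459) = -5073/2459 ≈ -2.0630)
1/(759 + y) = 1/(759 - 5073/2459) = 1/(1861308/2459) = 2459/1861308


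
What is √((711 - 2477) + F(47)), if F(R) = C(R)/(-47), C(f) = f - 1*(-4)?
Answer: 23*I*√7379/47 ≈ 42.037*I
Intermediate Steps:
C(f) = 4 + f (C(f) = f + 4 = 4 + f)
F(R) = -4/47 - R/47 (F(R) = (4 + R)/(-47) = (4 + R)*(-1/47) = -4/47 - R/47)
√((711 - 2477) + F(47)) = √((711 - 2477) + (-4/47 - 1/47*47)) = √(-1766 + (-4/47 - 1)) = √(-1766 - 51/47) = √(-83053/47) = 23*I*√7379/47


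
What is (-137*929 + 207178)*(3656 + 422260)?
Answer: 34032817980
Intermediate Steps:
(-137*929 + 207178)*(3656 + 422260) = (-127273 + 207178)*425916 = 79905*425916 = 34032817980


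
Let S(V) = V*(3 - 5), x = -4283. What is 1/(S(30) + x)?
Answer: -1/4343 ≈ -0.00023026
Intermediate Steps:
S(V) = -2*V (S(V) = V*(-2) = -2*V)
1/(S(30) + x) = 1/(-2*30 - 4283) = 1/(-60 - 4283) = 1/(-4343) = -1/4343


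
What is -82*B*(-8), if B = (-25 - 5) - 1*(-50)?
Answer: 13120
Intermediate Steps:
B = 20 (B = -30 + 50 = 20)
-82*B*(-8) = -82*20*(-8) = -1640*(-8) = 13120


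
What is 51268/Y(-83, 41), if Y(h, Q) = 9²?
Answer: 51268/81 ≈ 632.94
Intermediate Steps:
Y(h, Q) = 81
51268/Y(-83, 41) = 51268/81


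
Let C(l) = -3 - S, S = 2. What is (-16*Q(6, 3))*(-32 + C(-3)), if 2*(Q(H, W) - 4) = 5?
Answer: 3848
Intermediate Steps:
Q(H, W) = 13/2 (Q(H, W) = 4 + (½)*5 = 4 + 5/2 = 13/2)
C(l) = -5 (C(l) = -3 - 1*2 = -3 - 2 = -5)
(-16*Q(6, 3))*(-32 + C(-3)) = (-16*13/2)*(-32 - 5) = -104*(-37) = 3848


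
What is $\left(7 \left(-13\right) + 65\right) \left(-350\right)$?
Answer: $9100$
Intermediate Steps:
$\left(7 \left(-13\right) + 65\right) \left(-350\right) = \left(-91 + 65\right) \left(-350\right) = \left(-26\right) \left(-350\right) = 9100$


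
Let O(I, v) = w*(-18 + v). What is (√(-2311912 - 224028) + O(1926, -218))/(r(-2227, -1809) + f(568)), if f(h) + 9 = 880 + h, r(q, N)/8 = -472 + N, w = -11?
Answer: -2596/16809 - 2*I*√633985/16809 ≈ -0.15444 - 0.094739*I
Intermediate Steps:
O(I, v) = 198 - 11*v (O(I, v) = -11*(-18 + v) = 198 - 11*v)
r(q, N) = -3776 + 8*N (r(q, N) = 8*(-472 + N) = -3776 + 8*N)
f(h) = 871 + h (f(h) = -9 + (880 + h) = 871 + h)
(√(-2311912 - 224028) + O(1926, -218))/(r(-2227, -1809) + f(568)) = (√(-2311912 - 224028) + (198 - 11*(-218)))/((-3776 + 8*(-1809)) + (871 + 568)) = (√(-2535940) + (198 + 2398))/((-3776 - 14472) + 1439) = (2*I*√633985 + 2596)/(-18248 + 1439) = (2596 + 2*I*√633985)/(-16809) = (2596 + 2*I*√633985)*(-1/16809) = -2596/16809 - 2*I*√633985/16809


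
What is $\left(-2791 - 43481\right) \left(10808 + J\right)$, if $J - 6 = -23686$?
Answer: $595613184$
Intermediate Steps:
$J = -23680$ ($J = 6 - 23686 = -23680$)
$\left(-2791 - 43481\right) \left(10808 + J\right) = \left(-2791 - 43481\right) \left(10808 - 23680\right) = \left(-46272\right) \left(-12872\right) = 595613184$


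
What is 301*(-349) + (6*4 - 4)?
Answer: -105029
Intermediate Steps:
301*(-349) + (6*4 - 4) = -105049 + (24 - 4) = -105049 + 20 = -105029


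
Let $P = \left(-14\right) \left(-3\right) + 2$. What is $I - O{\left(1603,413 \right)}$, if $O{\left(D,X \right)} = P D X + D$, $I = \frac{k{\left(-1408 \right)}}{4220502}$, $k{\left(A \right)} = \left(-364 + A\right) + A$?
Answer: $- \frac{20491465017553}{703417} \approx -2.9131 \cdot 10^{7}$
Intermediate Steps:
$P = 44$ ($P = 42 + 2 = 44$)
$k{\left(A \right)} = -364 + 2 A$
$I = - \frac{530}{703417}$ ($I = \frac{-364 + 2 \left(-1408\right)}{4220502} = \left(-364 - 2816\right) \frac{1}{4220502} = \left(-3180\right) \frac{1}{4220502} = - \frac{530}{703417} \approx -0.00075347$)
$O{\left(D,X \right)} = D + 44 D X$ ($O{\left(D,X \right)} = 44 D X + D = D + 44 D X$)
$I - O{\left(1603,413 \right)} = - \frac{530}{703417} - 1603 \left(1 + 44 \cdot 413\right) = - \frac{530}{703417} - 1603 \left(1 + 18172\right) = - \frac{530}{703417} - 1603 \cdot 18173 = - \frac{530}{703417} - 29131319 = - \frac{20491465017553}{703417}$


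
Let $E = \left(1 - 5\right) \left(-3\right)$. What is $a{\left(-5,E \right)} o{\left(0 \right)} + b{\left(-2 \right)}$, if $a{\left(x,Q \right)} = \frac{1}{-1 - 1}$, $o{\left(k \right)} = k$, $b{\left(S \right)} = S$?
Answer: $-2$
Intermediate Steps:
$E = 12$ ($E = \left(-4\right) \left(-3\right) = 12$)
$a{\left(x,Q \right)} = - \frac{1}{2}$ ($a{\left(x,Q \right)} = \frac{1}{-2} = - \frac{1}{2}$)
$a{\left(-5,E \right)} o{\left(0 \right)} + b{\left(-2 \right)} = \left(- \frac{1}{2}\right) 0 - 2 = 0 - 2 = -2$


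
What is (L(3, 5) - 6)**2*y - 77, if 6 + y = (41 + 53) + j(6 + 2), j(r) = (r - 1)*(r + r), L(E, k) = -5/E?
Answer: 105107/9 ≈ 11679.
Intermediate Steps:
j(r) = 2*r*(-1 + r) (j(r) = (-1 + r)*(2*r) = 2*r*(-1 + r))
y = 200 (y = -6 + ((41 + 53) + 2*(6 + 2)*(-1 + (6 + 2))) = -6 + (94 + 2*8*(-1 + 8)) = -6 + (94 + 2*8*7) = -6 + (94 + 112) = -6 + 206 = 200)
(L(3, 5) - 6)**2*y - 77 = (-5/3 - 6)**2*200 - 77 = (-23/3)**2*200 - 77 = (529/9)*200 - 77 = 105800/9 - 77 = 105107/9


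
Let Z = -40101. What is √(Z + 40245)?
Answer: 12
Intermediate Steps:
√(Z + 40245) = √(-40101 + 40245) = √144 = 12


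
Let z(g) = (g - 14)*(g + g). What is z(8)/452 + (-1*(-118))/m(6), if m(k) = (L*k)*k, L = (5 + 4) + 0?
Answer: 2779/18306 ≈ 0.15181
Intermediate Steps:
L = 9 (L = 9 + 0 = 9)
z(g) = 2*g*(-14 + g) (z(g) = (-14 + g)*(2*g) = 2*g*(-14 + g))
m(k) = 9*k² (m(k) = (9*k)*k = 9*k²)
z(8)/452 + (-1*(-118))/m(6) = (2*8*(-14 + 8))/452 + (-1*(-118))/((9*6²)) = (2*8*(-6))*(1/452) + 118/((9*36)) = -96*1/452 + 118/324 = -24/113 + 118*(1/324) = -24/113 + 59/162 = 2779/18306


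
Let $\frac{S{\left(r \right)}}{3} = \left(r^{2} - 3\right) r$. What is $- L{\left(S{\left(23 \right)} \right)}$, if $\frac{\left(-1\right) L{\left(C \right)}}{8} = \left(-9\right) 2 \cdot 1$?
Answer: $-144$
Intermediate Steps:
$S{\left(r \right)} = 3 r \left(-3 + r^{2}\right)$ ($S{\left(r \right)} = 3 \left(r^{2} - 3\right) r = 3 \left(-3 + r^{2}\right) r = 3 r \left(-3 + r^{2}\right)$)
$L{\left(C \right)} = 144$ ($L{\left(C \right)} = - 8 \left(-9\right) 2 \cdot 1 = - 8 \left(\left(-18\right) 1\right) = \left(-8\right) \left(-18\right) = 144$)
$- L{\left(S{\left(23 \right)} \right)} = \left(-1\right) 144 = -144$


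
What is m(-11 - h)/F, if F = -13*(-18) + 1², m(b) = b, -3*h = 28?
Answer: -1/141 ≈ -0.0070922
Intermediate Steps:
h = -28/3 (h = -⅓*28 = -28/3 ≈ -9.3333)
F = 235 (F = 234 + 1 = 235)
m(-11 - h)/F = (-11 - 1*(-28/3))/235 = (-11 + 28/3)*(1/235) = -5/3*1/235 = -1/141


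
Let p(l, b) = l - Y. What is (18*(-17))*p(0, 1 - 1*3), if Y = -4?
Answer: -1224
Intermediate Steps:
p(l, b) = 4 + l (p(l, b) = l - 1*(-4) = l + 4 = 4 + l)
(18*(-17))*p(0, 1 - 1*3) = (18*(-17))*(4 + 0) = -306*4 = -1224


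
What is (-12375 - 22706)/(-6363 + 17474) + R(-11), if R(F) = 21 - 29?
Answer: -123969/11111 ≈ -11.157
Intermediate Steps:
R(F) = -8
(-12375 - 22706)/(-6363 + 17474) + R(-11) = (-12375 - 22706)/(-6363 + 17474) - 8 = -35081/11111 - 8 = -123969/11111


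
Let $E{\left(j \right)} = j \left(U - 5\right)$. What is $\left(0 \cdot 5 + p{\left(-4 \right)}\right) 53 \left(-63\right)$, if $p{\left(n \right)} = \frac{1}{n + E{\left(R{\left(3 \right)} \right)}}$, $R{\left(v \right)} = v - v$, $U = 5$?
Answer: $\frac{3339}{4} \approx 834.75$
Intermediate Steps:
$R{\left(v \right)} = 0$
$E{\left(j \right)} = 0$ ($E{\left(j \right)} = j \left(5 - 5\right) = j 0 = 0$)
$p{\left(n \right)} = \frac{1}{n}$ ($p{\left(n \right)} = \frac{1}{n + 0} = \frac{1}{n}$)
$\left(0 \cdot 5 + p{\left(-4 \right)}\right) 53 \left(-63\right) = \left(0 \cdot 5 + \frac{1}{-4}\right) 53 \left(-63\right) = \left(0 - \frac{1}{4}\right) 53 \left(-63\right) = \left(- \frac{1}{4}\right) 53 \left(-63\right) = \left(- \frac{53}{4}\right) \left(-63\right) = \frac{3339}{4}$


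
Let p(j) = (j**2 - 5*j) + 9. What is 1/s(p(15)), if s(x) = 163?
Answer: 1/163 ≈ 0.0061350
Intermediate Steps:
p(j) = 9 + j**2 - 5*j
1/s(p(15)) = 1/163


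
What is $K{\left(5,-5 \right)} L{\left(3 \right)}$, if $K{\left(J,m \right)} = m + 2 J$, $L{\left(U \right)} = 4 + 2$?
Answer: $30$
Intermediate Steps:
$L{\left(U \right)} = 6$
$K{\left(5,-5 \right)} L{\left(3 \right)} = \left(-5 + 2 \cdot 5\right) 6 = \left(-5 + 10\right) 6 = 5 \cdot 6 = 30$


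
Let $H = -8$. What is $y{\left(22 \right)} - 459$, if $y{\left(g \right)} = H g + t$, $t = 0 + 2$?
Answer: $-633$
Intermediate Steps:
$t = 2$
$y{\left(g \right)} = 2 - 8 g$ ($y{\left(g \right)} = - 8 g + 2 = 2 - 8 g$)
$y{\left(22 \right)} - 459 = \left(2 - 176\right) - 459 = -174 - 459 = -633$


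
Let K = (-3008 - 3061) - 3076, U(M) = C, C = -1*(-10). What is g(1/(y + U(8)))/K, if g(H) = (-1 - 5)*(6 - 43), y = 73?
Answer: -222/9145 ≈ -0.024276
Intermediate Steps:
C = 10
U(M) = 10
g(H) = 222 (g(H) = -6*(-37) = 222)
K = -9145 (K = -6069 - 3076 = -9145)
g(1/(y + U(8)))/K = 222/(-9145) = 222*(-1/9145) = -222/9145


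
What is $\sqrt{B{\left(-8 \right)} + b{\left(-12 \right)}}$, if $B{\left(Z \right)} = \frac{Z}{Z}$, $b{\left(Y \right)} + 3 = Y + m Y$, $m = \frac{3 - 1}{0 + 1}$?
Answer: $i \sqrt{38} \approx 6.1644 i$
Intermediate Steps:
$m = 2$ ($m = \frac{2}{1} = 2 \cdot 1 = 2$)
$b{\left(Y \right)} = -3 + 3 Y$ ($b{\left(Y \right)} = -3 + \left(Y + 2 Y\right) = -3 + 3 Y$)
$B{\left(Z \right)} = 1$
$\sqrt{B{\left(-8 \right)} + b{\left(-12 \right)}} = \sqrt{1 + \left(-3 + 3 \left(-12\right)\right)} = \sqrt{1 - 39} = \sqrt{-38} = i \sqrt{38}$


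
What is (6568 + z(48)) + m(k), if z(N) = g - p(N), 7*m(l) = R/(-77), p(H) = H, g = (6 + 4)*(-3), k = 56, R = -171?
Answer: 3498281/539 ≈ 6490.3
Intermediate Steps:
g = -30 (g = 10*(-3) = -30)
m(l) = 171/539 (m(l) = (-171/(-77))/7 = (-171*(-1/77))/7 = (⅐)*(171/77) = 171/539)
z(N) = -30 - N
(6568 + z(48)) + m(k) = (6568 + (-30 - 1*48)) + 171/539 = (6568 + (-30 - 48)) + 171/539 = (6568 - 78) + 171/539 = 6490 + 171/539 = 3498281/539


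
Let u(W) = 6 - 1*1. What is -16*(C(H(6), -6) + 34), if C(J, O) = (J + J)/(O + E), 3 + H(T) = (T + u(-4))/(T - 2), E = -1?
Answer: -3816/7 ≈ -545.14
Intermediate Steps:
u(W) = 5 (u(W) = 6 - 1 = 5)
H(T) = -3 + (5 + T)/(-2 + T) (H(T) = -3 + (T + 5)/(T - 2) = -3 + (5 + T)/(-2 + T))
C(J, O) = 2*J/(-1 + O) (C(J, O) = (J + J)/(O - 1) = (2*J)/(-1 + O) = 2*J/(-1 + O))
-16*(C(H(6), -6) + 34) = -16*(2*((11 - 2*6)/(-2 + 6))/(-1 - 6) + 34) = -16*(2*((11 - 12)/4)/(-7) + 34) = -16*(2*((¼)*(-1))*(-⅐) + 34) = -16*(2*(-¼)*(-⅐) + 34) = -16*(1/14 + 34) = -16*477/14 = -3816/7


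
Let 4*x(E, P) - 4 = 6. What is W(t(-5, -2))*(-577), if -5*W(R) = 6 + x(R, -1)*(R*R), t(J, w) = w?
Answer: 9232/5 ≈ 1846.4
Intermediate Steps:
x(E, P) = 5/2 (x(E, P) = 1 + (¼)*6 = 1 + 3/2 = 5/2)
W(R) = -6/5 - R²/2 (W(R) = -(6 + 5*(R*R)/2)/5 = -(6 + 5*R²/2)/5 = -6/5 - R²/2)
W(t(-5, -2))*(-577) = (-6/5 - ½*(-2)²)*(-577) = (-6/5 - ½*4)*(-577) = (-6/5 - 2)*(-577) = -16/5*(-577) = 9232/5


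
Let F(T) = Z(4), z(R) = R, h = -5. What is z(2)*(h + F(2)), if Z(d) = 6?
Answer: 2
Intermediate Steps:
F(T) = 6
z(2)*(h + F(2)) = 2*(-5 + 6) = 2*1 = 2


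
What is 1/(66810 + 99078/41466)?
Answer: 6911/461740423 ≈ 1.4967e-5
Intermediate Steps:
1/(66810 + 99078/41466) = 1/(66810 + 99078*(1/41466)) = 1/(66810 + 16513/6911) = 1/(461740423/6911) = 6911/461740423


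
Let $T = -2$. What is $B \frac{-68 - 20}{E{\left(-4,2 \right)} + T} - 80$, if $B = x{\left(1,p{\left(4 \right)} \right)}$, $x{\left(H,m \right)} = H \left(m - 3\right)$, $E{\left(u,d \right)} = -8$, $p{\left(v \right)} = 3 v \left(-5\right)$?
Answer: $- \frac{3172}{5} \approx -634.4$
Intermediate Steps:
$p{\left(v \right)} = - 15 v$
$x{\left(H,m \right)} = H \left(-3 + m\right)$
$B = -63$ ($B = 1 \left(-3 - 60\right) = 1 \left(-63\right) = -63$)
$B \frac{-68 - 20}{E{\left(-4,2 \right)} + T} - 80 = - 63 \frac{-68 - 20}{-8 - 2} - 80 = - 63 \left(- \frac{88}{-10}\right) - 80 = - 63 \left(\left(-88\right) \left(- \frac{1}{10}\right)\right) - 80 = \left(-63\right) \frac{44}{5} - 80 = - \frac{2772}{5} - 80 = - \frac{3172}{5}$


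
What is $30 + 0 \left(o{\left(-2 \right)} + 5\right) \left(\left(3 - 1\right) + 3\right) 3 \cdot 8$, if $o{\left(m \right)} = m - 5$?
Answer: $30$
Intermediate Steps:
$o{\left(m \right)} = -5 + m$
$30 + 0 \left(o{\left(-2 \right)} + 5\right) \left(\left(3 - 1\right) + 3\right) 3 \cdot 8 = 30 + 0 \left(\left(-5 - 2\right) + 5\right) \left(\left(3 - 1\right) + 3\right) 3 \cdot 8 = 30 + 0 \left(-7 + 5\right) \left(2 + 3\right) 3 \cdot 8 = 30 + 0 \left(-2\right) 5 \cdot 3 \cdot 8 = 30 + 0 \cdot 5 \cdot 3 \cdot 8 = 30 + 0 \cdot 3 \cdot 8 = 30 + 0 \cdot 8 = 30 + 0 = 30$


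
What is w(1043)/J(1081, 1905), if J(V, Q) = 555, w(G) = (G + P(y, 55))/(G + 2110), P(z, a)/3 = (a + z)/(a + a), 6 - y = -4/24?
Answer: 76609/128327100 ≈ 0.00059698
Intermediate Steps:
y = 37/6 (y = 6 - (-4)/24 = 6 - 1*(-⅙) = 6 + ⅙ = 37/6 ≈ 6.1667)
P(z, a) = 3*(a + z)/(2*a) (P(z, a) = 3*((a + z)/(a + a)) = 3*((a + z)/((2*a))) = 3*((a + z)*(1/(2*a))) = 3*((a + z)/(2*a)) = 3*(a + z)/(2*a))
w(G) = (367/220 + G)/(2110 + G) (w(G) = (G + (3/2)*(55 + 37/6)/55)/(G + 2110) = (G + (3/2)*(1/55)*(367/6))/(2110 + G) = (G + 367/220)/(2110 + G) = (367/220 + G)/(2110 + G))
w(1043)/J(1081, 1905) = ((367/220 + 1043)/(2110 + 1043))/555 = ((229827/220)/3153)*(1/555) = ((1/3153)*(229827/220))*(1/555) = (76609/231220)*(1/555) = 76609/128327100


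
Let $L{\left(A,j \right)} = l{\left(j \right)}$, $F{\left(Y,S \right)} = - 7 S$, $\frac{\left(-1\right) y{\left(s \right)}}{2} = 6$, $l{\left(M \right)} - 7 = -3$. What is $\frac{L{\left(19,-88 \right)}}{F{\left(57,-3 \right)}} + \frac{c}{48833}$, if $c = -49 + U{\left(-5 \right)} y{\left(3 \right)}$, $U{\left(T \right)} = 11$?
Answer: $\frac{191531}{1025493} \approx 0.18677$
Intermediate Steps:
$l{\left(M \right)} = 4$ ($l{\left(M \right)} = 7 - 3 = 4$)
$y{\left(s \right)} = -12$ ($y{\left(s \right)} = \left(-2\right) 6 = -12$)
$c = -181$ ($c = -49 + 11 \left(-12\right) = -49 - 132 = -181$)
$L{\left(A,j \right)} = 4$
$\frac{L{\left(19,-88 \right)}}{F{\left(57,-3 \right)}} + \frac{c}{48833} = \frac{4}{\left(-7\right) \left(-3\right)} - \frac{181}{48833} = \frac{4}{21} - \frac{181}{48833} = \frac{191531}{1025493}$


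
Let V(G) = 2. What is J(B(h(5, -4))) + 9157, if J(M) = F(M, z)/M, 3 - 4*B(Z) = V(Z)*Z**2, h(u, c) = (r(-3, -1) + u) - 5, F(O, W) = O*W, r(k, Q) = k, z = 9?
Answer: 9166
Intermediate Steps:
h(u, c) = -8 + u (h(u, c) = (-3 + u) - 5 = -8 + u)
B(Z) = 3/4 - Z**2/2
J(M) = 9 (J(M) = (M*9)/M = (9*M)/M = 9)
J(B(h(5, -4))) + 9157 = 9 + 9157 = 9166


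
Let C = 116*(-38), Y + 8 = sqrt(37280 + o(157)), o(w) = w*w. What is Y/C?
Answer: 1/551 - 3*sqrt(6881)/4408 ≈ -0.054641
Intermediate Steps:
o(w) = w**2
Y = -8 + 3*sqrt(6881) (Y = -8 + sqrt(37280 + 157**2) = -8 + sqrt(37280 + 24649) = -8 + sqrt(61929) = -8 + 3*sqrt(6881) ≈ 240.86)
C = -4408
Y/C = (-8 + 3*sqrt(6881))/(-4408) = (-8 + 3*sqrt(6881))*(-1/4408) = 1/551 - 3*sqrt(6881)/4408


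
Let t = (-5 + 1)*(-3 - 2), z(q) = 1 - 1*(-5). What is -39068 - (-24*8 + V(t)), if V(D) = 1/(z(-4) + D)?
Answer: -1010777/26 ≈ -38876.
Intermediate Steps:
z(q) = 6 (z(q) = 1 + 5 = 6)
t = 20 (t = -4*(-5) = 20)
V(D) = 1/(6 + D)
-39068 - (-24*8 + V(t)) = -39068 - (-24*8 + 1/(6 + 20)) = -39068 - (-192 + 1/26) = -39068 - 1*(-4991/26) = -39068 + 4991/26 = -1010777/26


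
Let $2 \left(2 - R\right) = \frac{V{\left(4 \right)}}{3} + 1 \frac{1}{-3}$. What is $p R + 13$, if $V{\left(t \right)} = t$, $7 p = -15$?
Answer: $\frac{137}{14} \approx 9.7857$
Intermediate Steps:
$p = - \frac{15}{7}$ ($p = \frac{1}{7} \left(-15\right) = - \frac{15}{7} \approx -2.1429$)
$R = \frac{3}{2}$ ($R = 2 - \frac{\frac{4}{3} + 1 \frac{1}{-3}}{2} = 2 - \frac{4 \cdot \frac{1}{3} + 1 \left(- \frac{1}{3}\right)}{2} = 2 - \frac{\frac{4}{3} - \frac{1}{3}}{2} = 2 - \frac{1}{2} = \frac{3}{2} \approx 1.5$)
$p R + 13 = \left(- \frac{15}{7}\right) \frac{3}{2} + 13 = - \frac{45}{14} + 13 = \frac{137}{14}$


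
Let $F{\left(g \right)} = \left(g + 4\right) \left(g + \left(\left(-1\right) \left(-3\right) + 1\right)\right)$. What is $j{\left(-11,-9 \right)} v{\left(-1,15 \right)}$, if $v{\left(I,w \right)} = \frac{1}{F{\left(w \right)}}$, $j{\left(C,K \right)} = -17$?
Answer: $- \frac{17}{361} \approx -0.047091$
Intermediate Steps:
$F{\left(g \right)} = \left(4 + g\right)^{2}$ ($F{\left(g \right)} = \left(4 + g\right) \left(g + \left(3 + 1\right)\right) = \left(4 + g\right) \left(g + 4\right) = \left(4 + g\right) \left(4 + g\right) = \left(4 + g\right)^{2}$)
$v{\left(I,w \right)} = \frac{1}{\left(4 + w\right)^{2}}$
$j{\left(-11,-9 \right)} v{\left(-1,15 \right)} = - \frac{17}{\left(4 + 15\right)^{2}} = - \frac{17}{361}$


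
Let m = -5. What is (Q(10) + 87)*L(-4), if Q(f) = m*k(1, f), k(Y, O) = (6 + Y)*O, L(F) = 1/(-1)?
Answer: 263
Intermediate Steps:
L(F) = -1
k(Y, O) = O*(6 + Y)
Q(f) = -35*f (Q(f) = -5*f*(6 + 1) = -5*f*7 = -35*f)
(Q(10) + 87)*L(-4) = (-35*10 + 87)*(-1) = (-350 + 87)*(-1) = -263*(-1) = 263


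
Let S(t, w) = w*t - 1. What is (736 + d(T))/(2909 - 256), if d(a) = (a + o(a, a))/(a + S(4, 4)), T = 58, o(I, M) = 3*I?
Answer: 53960/193669 ≈ 0.27862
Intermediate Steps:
S(t, w) = -1 + t*w (S(t, w) = t*w - 1 = -1 + t*w)
d(a) = 4*a/(15 + a) (d(a) = (a + 3*a)/(a + (-1 + 4*4)) = (4*a)/(a + (-1 + 16)) = (4*a)/(a + 15) = (4*a)/(15 + a) = 4*a/(15 + a))
(736 + d(T))/(2909 - 256) = (736 + 4*58/(15 + 58))/(2909 - 256) = (736 + 4*58/73)/2653 = (736 + 4*58*(1/73))*(1/2653) = (736 + 232/73)*(1/2653) = (53960/73)*(1/2653) = 53960/193669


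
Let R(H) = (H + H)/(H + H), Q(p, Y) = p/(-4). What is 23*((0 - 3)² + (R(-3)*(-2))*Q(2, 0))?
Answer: 230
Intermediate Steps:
Q(p, Y) = -p/4 (Q(p, Y) = p*(-¼) = -p/4)
R(H) = 1 (R(H) = (2*H)/((2*H)) = (2*H)*(1/(2*H)) = 1)
23*((0 - 3)² + (R(-3)*(-2))*Q(2, 0)) = 23*((0 - 3)² + (1*(-2))*(-¼*2)) = 23*((-3)² - 2*(-½)) = 23*(9 + 1) = 23*10 = 230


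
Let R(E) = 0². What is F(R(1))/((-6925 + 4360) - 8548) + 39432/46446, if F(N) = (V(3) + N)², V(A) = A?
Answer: 72964967/86025733 ≈ 0.84818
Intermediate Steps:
R(E) = 0
F(N) = (3 + N)²
F(R(1))/((-6925 + 4360) - 8548) + 39432/46446 = (3 + 0)²/((-6925 + 4360) - 8548) + 39432/46446 = 3²/(-2565 - 8548) + 39432*(1/46446) = 9/(-11113) + 6572/7741 = 9*(-1/11113) + 6572/7741 = -9/11113 + 6572/7741 = 72964967/86025733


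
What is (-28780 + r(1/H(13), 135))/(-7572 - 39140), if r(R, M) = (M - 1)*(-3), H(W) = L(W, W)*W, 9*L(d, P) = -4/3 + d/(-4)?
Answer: 14591/23356 ≈ 0.62472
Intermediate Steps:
L(d, P) = -4/27 - d/36 (L(d, P) = (-4/3 + d/(-4))/9 = (-4*1/3 + d*(-1/4))/9 = (-4/3 - d/4)/9 = -4/27 - d/36)
H(W) = W*(-4/27 - W/36) (H(W) = (-4/27 - W/36)*W = W*(-4/27 - W/36))
r(R, M) = 3 - 3*M (r(R, M) = (-1 + M)*(-3) = 3 - 3*M)
(-28780 + r(1/H(13), 135))/(-7572 - 39140) = (-28780 + (3 - 3*135))/(-7572 - 39140) = (-28780 + (3 - 405))/(-46712) = (-28780 - 402)*(-1/46712) = -29182*(-1/46712) = 14591/23356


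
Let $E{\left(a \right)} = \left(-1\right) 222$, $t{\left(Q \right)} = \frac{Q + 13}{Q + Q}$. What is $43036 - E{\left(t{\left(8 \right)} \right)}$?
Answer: $43258$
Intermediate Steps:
$t{\left(Q \right)} = \frac{13 + Q}{2 Q}$
$E{\left(a \right)} = -222$
$43036 - E{\left(t{\left(8 \right)} \right)} = 43036 - -222 = 43036 + 222 = 43258$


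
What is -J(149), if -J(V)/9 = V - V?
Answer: 0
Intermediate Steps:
J(V) = 0 (J(V) = -9*(V - V) = -9*0 = 0)
-J(149) = -1*0 = 0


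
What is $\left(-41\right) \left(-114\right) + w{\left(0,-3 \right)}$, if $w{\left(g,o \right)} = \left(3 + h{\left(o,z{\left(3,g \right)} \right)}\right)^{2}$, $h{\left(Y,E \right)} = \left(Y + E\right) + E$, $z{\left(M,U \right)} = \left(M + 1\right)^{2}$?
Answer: $5698$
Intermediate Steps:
$z{\left(M,U \right)} = \left(1 + M\right)^{2}$
$h{\left(Y,E \right)} = Y + 2 E$ ($h{\left(Y,E \right)} = \left(E + Y\right) + E = Y + 2 E$)
$w{\left(g,o \right)} = \left(35 + o\right)^{2}$ ($w{\left(g,o \right)} = \left(3 + \left(o + 2 \left(1 + 3\right)^{2}\right)\right)^{2} = \left(3 + \left(o + 2 \cdot 4^{2}\right)\right)^{2} = \left(3 + \left(o + 2 \cdot 16\right)\right)^{2} = \left(3 + \left(o + 32\right)\right)^{2} = \left(3 + \left(32 + o\right)\right)^{2} = \left(35 + o\right)^{2}$)
$\left(-41\right) \left(-114\right) + w{\left(0,-3 \right)} = \left(-41\right) \left(-114\right) + \left(35 - 3\right)^{2} = 4674 + 32^{2} = 4674 + 1024 = 5698$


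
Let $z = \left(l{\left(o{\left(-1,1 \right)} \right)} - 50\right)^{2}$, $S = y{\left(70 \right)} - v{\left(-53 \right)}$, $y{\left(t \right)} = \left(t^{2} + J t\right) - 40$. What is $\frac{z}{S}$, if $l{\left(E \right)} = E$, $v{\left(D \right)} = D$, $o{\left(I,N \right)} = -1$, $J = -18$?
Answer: $\frac{2601}{3653} \approx 0.71202$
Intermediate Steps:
$y{\left(t \right)} = -40 + t^{2} - 18 t$ ($y{\left(t \right)} = \left(t^{2} - 18 t\right) - 40 = -40 + t^{2} - 18 t$)
$S = 3653$ ($S = \left(-40 + 70^{2} - 1260\right) - -53 = \left(-40 + 4900 - 1260\right) + 53 = 3600 + 53 = 3653$)
$z = 2601$ ($z = \left(-1 - 50\right)^{2} = \left(-51\right)^{2} = 2601$)
$\frac{z}{S} = \frac{2601}{3653}$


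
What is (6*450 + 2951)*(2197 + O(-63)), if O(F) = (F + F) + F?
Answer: 11347208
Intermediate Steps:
O(F) = 3*F (O(F) = 2*F + F = 3*F)
(6*450 + 2951)*(2197 + O(-63)) = (6*450 + 2951)*(2197 + 3*(-63)) = (2700 + 2951)*(2197 - 189) = 5651*2008 = 11347208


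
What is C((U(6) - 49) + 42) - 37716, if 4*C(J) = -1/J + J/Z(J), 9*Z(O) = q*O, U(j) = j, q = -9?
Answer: -37716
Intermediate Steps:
Z(O) = -O (Z(O) = (-9*O)/9 = -O)
C(J) = -1/4 - 1/(4*J) (C(J) = (-1/J + J/((-J)))/4 = (-1/J + J*(-1/J))/4 = (-1/J - 1)/4 = (-1 - 1/J)/4 = -1/4 - 1/(4*J))
C((U(6) - 49) + 42) - 37716 = (-1 - ((6 - 49) + 42))/(4*((6 - 49) + 42)) - 37716 = (-1 - (-43 + 42))/(4*(-43 + 42)) - 37716 = (1/4)*(-1 - 1*(-1))/(-1) - 37716 = (1/4)*(-1)*(-1 + 1) - 37716 = (1/4)*(-1)*0 - 37716 = 0 - 37716 = -37716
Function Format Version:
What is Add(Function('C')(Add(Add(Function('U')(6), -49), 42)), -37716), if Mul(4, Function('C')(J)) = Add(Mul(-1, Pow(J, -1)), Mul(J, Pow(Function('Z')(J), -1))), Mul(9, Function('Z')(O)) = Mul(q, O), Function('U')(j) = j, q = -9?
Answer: -37716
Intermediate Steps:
Function('Z')(O) = Mul(-1, O) (Function('Z')(O) = Mul(Rational(1, 9), Mul(-9, O)) = Mul(-1, O))
Function('C')(J) = Add(Rational(-1, 4), Mul(Rational(-1, 4), Pow(J, -1))) (Function('C')(J) = Mul(Rational(1, 4), Add(Mul(-1, Pow(J, -1)), Mul(J, Pow(Mul(-1, J), -1)))) = Mul(Rational(1, 4), Add(Mul(-1, Pow(J, -1)), Mul(J, Mul(-1, Pow(J, -1))))) = Mul(Rational(1, 4), Add(Mul(-1, Pow(J, -1)), -1)) = Mul(Rational(1, 4), Add(-1, Mul(-1, Pow(J, -1)))) = Add(Rational(-1, 4), Mul(Rational(-1, 4), Pow(J, -1))))
Add(Function('C')(Add(Add(Function('U')(6), -49), 42)), -37716) = Add(Mul(Rational(1, 4), Pow(Add(Add(6, -49), 42), -1), Add(-1, Mul(-1, Add(Add(6, -49), 42)))), -37716) = Add(Mul(Rational(1, 4), Pow(Add(-43, 42), -1), Add(-1, Mul(-1, Add(-43, 42)))), -37716) = Add(Mul(Rational(1, 4), Pow(-1, -1), Add(-1, Mul(-1, -1))), -37716) = Add(Mul(Rational(1, 4), -1, Add(-1, 1)), -37716) = Add(Mul(Rational(1, 4), -1, 0), -37716) = Add(0, -37716) = -37716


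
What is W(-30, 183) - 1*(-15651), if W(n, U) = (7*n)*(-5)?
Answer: 16701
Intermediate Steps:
W(n, U) = -35*n
W(-30, 183) - 1*(-15651) = -35*(-30) - 1*(-15651) = 1050 + 15651 = 16701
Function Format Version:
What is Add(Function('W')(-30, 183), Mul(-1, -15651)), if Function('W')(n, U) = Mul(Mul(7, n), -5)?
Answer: 16701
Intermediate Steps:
Function('W')(n, U) = Mul(-35, n)
Add(Function('W')(-30, 183), Mul(-1, -15651)) = Add(Mul(-35, -30), Mul(-1, -15651)) = Add(1050, 15651) = 16701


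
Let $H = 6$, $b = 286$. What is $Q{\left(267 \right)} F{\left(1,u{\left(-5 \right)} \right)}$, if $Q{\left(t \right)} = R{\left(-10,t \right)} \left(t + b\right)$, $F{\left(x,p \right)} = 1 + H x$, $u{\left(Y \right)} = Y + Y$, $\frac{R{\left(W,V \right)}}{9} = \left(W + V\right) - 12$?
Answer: $8535555$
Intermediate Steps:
$R{\left(W,V \right)} = -108 + 9 V + 9 W$ ($R{\left(W,V \right)} = 9 \left(\left(W + V\right) - 12\right) = 9 \left(\left(V + W\right) - 12\right) = 9 \left(-12 + V + W\right) = -108 + 9 V + 9 W$)
$u{\left(Y \right)} = 2 Y$
$F{\left(x,p \right)} = 1 + 6 x$
$Q{\left(t \right)} = \left(-198 + 9 t\right) \left(286 + t\right)$ ($Q{\left(t \right)} = \left(-108 + 9 t + 9 \left(-10\right)\right) \left(t + 286\right) = \left(-108 + 9 t - 90\right) \left(286 + t\right) = \left(-198 + 9 t\right) \left(286 + t\right)$)
$Q{\left(267 \right)} F{\left(1,u{\left(-5 \right)} \right)} = 9 \left(-22 + 267\right) \left(286 + 267\right) \left(1 + 6 \cdot 1\right) = 9 \cdot 245 \cdot 553 \left(1 + 6\right) = 1219365 \cdot 7 = 8535555$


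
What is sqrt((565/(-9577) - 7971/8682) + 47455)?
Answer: sqrt(36452646488460359258)/27715838 ≈ 217.84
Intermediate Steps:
sqrt((565/(-9577) - 7971/8682) + 47455) = sqrt((565*(-1/9577) - 7971*1/8682) + 47455) = sqrt((-565/9577 - 2657/2894) + 47455) = sqrt(-27081199/27715838 + 47455) = sqrt(1315228011091/27715838) = sqrt(36452646488460359258)/27715838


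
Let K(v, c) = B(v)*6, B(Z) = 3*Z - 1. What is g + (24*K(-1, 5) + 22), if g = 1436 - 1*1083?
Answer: -201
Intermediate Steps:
B(Z) = -1 + 3*Z
K(v, c) = -6 + 18*v (K(v, c) = (-1 + 3*v)*6 = -6 + 18*v)
g = 353 (g = 1436 - 1083 = 353)
g + (24*K(-1, 5) + 22) = 353 + (24*(-6 + 18*(-1)) + 22) = 353 + (24*(-6 - 18) + 22) = 353 + (24*(-24) + 22) = 353 + (-576 + 22) = 353 - 554 = -201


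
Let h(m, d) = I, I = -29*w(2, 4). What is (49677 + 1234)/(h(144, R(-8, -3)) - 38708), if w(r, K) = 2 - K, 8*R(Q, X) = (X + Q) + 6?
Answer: -50911/38650 ≈ -1.3172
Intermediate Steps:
R(Q, X) = ¾ + Q/8 + X/8 (R(Q, X) = ((X + Q) + 6)/8 = ((Q + X) + 6)/8 = (6 + Q + X)/8 = ¾ + Q/8 + X/8)
I = 58 (I = -29*(2 - 1*4) = -29*(2 - 4) = -29*(-2) = 58)
h(m, d) = 58
(49677 + 1234)/(h(144, R(-8, -3)) - 38708) = (49677 + 1234)/(58 - 38708) = 50911/(-38650) = 50911*(-1/38650) = -50911/38650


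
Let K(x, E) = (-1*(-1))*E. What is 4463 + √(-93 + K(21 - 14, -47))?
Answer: 4463 + 2*I*√35 ≈ 4463.0 + 11.832*I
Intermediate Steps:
K(x, E) = E (K(x, E) = 1*E = E)
4463 + √(-93 + K(21 - 14, -47)) = 4463 + √(-93 - 47) = 4463 + √(-140) = 4463 + 2*I*√35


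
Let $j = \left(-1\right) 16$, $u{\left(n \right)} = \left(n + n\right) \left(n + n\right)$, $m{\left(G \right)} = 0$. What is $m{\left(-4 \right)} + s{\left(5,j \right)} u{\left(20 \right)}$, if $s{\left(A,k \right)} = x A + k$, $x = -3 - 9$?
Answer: $-121600$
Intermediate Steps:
$u{\left(n \right)} = 4 n^{2}$ ($u{\left(n \right)} = 2 n 2 n = 4 n^{2}$)
$x = -12$ ($x = -3 - 9 = -12$)
$j = -16$
$s{\left(A,k \right)} = k - 12 A$ ($s{\left(A,k \right)} = - 12 A + k = k - 12 A$)
$m{\left(-4 \right)} + s{\left(5,j \right)} u{\left(20 \right)} = 0 + \left(-16 - 60\right) 4 \cdot 20^{2} = 0 + \left(-16 - 60\right) 4 \cdot 400 = 0 - 121600 = -121600$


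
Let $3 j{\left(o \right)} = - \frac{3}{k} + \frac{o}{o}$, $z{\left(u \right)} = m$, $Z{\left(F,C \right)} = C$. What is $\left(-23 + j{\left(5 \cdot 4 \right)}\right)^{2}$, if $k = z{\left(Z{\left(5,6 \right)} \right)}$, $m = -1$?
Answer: $\frac{4225}{9} \approx 469.44$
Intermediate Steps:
$z{\left(u \right)} = -1$
$k = -1$
$j{\left(o \right)} = \frac{4}{3}$ ($j{\left(o \right)} = \frac{- \frac{3}{-1} + \frac{o}{o}}{3} = \frac{\left(-3\right) \left(-1\right) + 1}{3} = \frac{3 + 1}{3} = \frac{1}{3} \cdot 4 = \frac{4}{3}$)
$\left(-23 + j{\left(5 \cdot 4 \right)}\right)^{2} = \left(-23 + \frac{4}{3}\right)^{2} = \left(- \frac{65}{3}\right)^{2} = \frac{4225}{9}$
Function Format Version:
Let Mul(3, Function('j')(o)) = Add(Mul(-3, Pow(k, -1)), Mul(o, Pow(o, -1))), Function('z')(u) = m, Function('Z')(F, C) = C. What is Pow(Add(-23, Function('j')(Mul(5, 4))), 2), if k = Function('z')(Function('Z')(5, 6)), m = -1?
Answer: Rational(4225, 9) ≈ 469.44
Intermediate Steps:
Function('z')(u) = -1
k = -1
Function('j')(o) = Rational(4, 3) (Function('j')(o) = Mul(Rational(1, 3), Add(Mul(-3, Pow(-1, -1)), Mul(o, Pow(o, -1)))) = Mul(Rational(1, 3), Add(Mul(-3, -1), 1)) = Mul(Rational(1, 3), Add(3, 1)) = Mul(Rational(1, 3), 4) = Rational(4, 3))
Pow(Add(-23, Function('j')(Mul(5, 4))), 2) = Pow(Add(-23, Rational(4, 3)), 2) = Pow(Rational(-65, 3), 2) = Rational(4225, 9)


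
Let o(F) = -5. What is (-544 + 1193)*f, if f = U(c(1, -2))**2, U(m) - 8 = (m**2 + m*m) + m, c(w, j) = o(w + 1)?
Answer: 1823041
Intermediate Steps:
c(w, j) = -5
U(m) = 8 + m + 2*m**2 (U(m) = 8 + ((m**2 + m*m) + m) = 8 + ((m**2 + m**2) + m) = 8 + (2*m**2 + m) = 8 + (m + 2*m**2) = 8 + m + 2*m**2)
f = 2809 (f = (8 - 5 + 2*(-5)**2)**2 = (8 - 5 + 2*25)**2 = (8 - 5 + 50)**2 = 53**2 = 2809)
(-544 + 1193)*f = (-544 + 1193)*2809 = 649*2809 = 1823041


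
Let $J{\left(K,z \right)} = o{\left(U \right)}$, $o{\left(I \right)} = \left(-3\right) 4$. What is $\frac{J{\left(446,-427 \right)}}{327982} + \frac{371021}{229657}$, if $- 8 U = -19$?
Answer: $\frac{60842726869}{37661681087} \approx 1.6155$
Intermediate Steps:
$U = \frac{19}{8}$ ($U = \left(- \frac{1}{8}\right) \left(-19\right) = \frac{19}{8} \approx 2.375$)
$o{\left(I \right)} = -12$
$J{\left(K,z \right)} = -12$
$\frac{J{\left(446,-427 \right)}}{327982} + \frac{371021}{229657} = - \frac{12}{327982} + \frac{371021}{229657} = \left(-12\right) \frac{1}{327982} + 371021 \cdot \frac{1}{229657} = - \frac{6}{163991} + \frac{371021}{229657} = \frac{60842726869}{37661681087}$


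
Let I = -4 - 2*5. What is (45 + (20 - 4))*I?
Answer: -854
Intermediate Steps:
I = -14 (I = -4 - 10 = -14)
(45 + (20 - 4))*I = (45 + (20 - 4))*(-14) = (45 + 16)*(-14) = 61*(-14) = -854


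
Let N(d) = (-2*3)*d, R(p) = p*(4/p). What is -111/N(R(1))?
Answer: 37/8 ≈ 4.6250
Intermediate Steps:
R(p) = 4
N(d) = -6*d
-111/N(R(1)) = -111/((-6*4)) = -111/(-24) = -111*(-1/24) = 37/8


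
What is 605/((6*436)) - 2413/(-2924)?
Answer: 2020357/1912296 ≈ 1.0565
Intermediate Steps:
605/((6*436)) - 2413/(-2924) = 605/2616 - 2413*(-1/2924) = 605*(1/2616) + 2413/2924 = 605/2616 + 2413/2924 = 2020357/1912296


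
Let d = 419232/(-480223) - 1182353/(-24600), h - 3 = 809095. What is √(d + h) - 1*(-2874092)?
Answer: 2874092 + √1129230459279781880624502/1181348580 ≈ 2.8750e+6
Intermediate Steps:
h = 809098 (h = 3 + 809095 = 809098)
d = 557479997519/11813485800 (d = 419232*(-1/480223) - 1182353*(-1/24600) = -419232/480223 + 1182353/24600 = 557479997519/11813485800 ≈ 47.190)
√(d + h) - 1*(-2874092) = √(557479997519/11813485800 + 809098) - 1*(-2874092) = √(9558825213805919/11813485800) + 2874092 = √1129230459279781880624502/1181348580 + 2874092 = 2874092 + √1129230459279781880624502/1181348580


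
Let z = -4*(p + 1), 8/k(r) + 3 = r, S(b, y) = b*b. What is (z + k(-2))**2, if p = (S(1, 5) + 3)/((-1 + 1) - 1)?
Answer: 2704/25 ≈ 108.16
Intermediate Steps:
S(b, y) = b**2
k(r) = 8/(-3 + r)
p = -4 (p = (1**2 + 3)/((-1 + 1) - 1) = (1 + 3)/(0 - 1) = 4/(-1) = 4*(-1) = -4)
z = 12 (z = -4*(-4 + 1) = -4*(-3) = 12)
(z + k(-2))**2 = (12 + 8/(-3 - 2))**2 = (12 + 8/(-5))**2 = (12 + 8*(-1/5))**2 = (12 - 8/5)**2 = (52/5)**2 = 2704/25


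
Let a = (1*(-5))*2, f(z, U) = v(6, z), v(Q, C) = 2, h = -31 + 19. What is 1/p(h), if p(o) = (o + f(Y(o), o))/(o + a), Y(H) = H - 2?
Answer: 11/5 ≈ 2.2000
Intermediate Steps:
h = -12
Y(H) = -2 + H
f(z, U) = 2
a = -10 (a = -5*2 = -10)
p(o) = (2 + o)/(-10 + o) (p(o) = (o + 2)/(o - 10) = (2 + o)/(-10 + o))
1/p(h) = 1/((2 - 12)/(-10 - 12)) = 1/(-10/(-22)) = 1/(-1/22*(-10)) = 1/(5/11) = 11/5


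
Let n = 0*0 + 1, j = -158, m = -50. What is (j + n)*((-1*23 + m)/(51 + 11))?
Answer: 11461/62 ≈ 184.85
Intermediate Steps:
n = 1 (n = 0 + 1 = 1)
(j + n)*((-1*23 + m)/(51 + 11)) = (-158 + 1)*((-1*23 - 50)/(51 + 11)) = -157*(-23 - 50)/62 = -(-11461)/62 = -157*(-73/62) = 11461/62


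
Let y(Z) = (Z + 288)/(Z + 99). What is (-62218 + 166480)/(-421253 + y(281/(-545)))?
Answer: -5596158588/22610176843 ≈ -0.24751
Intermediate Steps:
y(Z) = (288 + Z)/(99 + Z)
(-62218 + 166480)/(-421253 + y(281/(-545))) = (-62218 + 166480)/(-421253 + (288 + 281/(-545))/(99 + 281/(-545))) = 104262/(-421253 + (288 + 281*(-1/545))/(99 + 281*(-1/545))) = 104262/(-421253 + (288 - 281/545)/(99 - 281/545)) = 104262/(-421253 + (156679/545)/(53674/545)) = 104262/(-421253 + (545/53674)*(156679/545)) = 104262/(-421253 + 156679/53674) = 104262/(-22610176843/53674) = 104262*(-53674/22610176843) = -5596158588/22610176843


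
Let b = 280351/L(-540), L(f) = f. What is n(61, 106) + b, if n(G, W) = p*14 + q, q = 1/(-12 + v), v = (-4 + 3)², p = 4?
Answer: -2751761/5940 ≈ -463.26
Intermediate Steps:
v = 1 (v = (-1)² = 1)
b = -280351/540 (b = 280351/(-540) = 280351*(-1/540) = -280351/540 ≈ -519.17)
q = -1/11 (q = 1/(-12 + 1) = 1/(-11) = -1/11 ≈ -0.090909)
n(G, W) = 615/11 (n(G, W) = 4*14 - 1/11 = 56 - 1/11 = 615/11)
n(61, 106) + b = 615/11 - 280351/540 = -2751761/5940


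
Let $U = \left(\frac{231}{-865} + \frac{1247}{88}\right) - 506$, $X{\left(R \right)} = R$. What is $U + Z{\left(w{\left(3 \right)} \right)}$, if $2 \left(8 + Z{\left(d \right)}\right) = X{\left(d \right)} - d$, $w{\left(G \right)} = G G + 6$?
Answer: $- \frac{38067353}{76120} \approx -500.1$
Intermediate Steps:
$w{\left(G \right)} = 6 + G^{2}$ ($w{\left(G \right)} = G^{2} + 6 = 6 + G^{2}$)
$Z{\left(d \right)} = -8$ ($Z{\left(d \right)} = -8 + \frac{d - d}{2} = -8 + \frac{1}{2} \cdot 0 = -8 + 0 = -8$)
$U = - \frac{37458393}{76120}$ ($U = \left(231 \left(- \frac{1}{865}\right) + 1247 \cdot \frac{1}{88}\right) - 506 = \left(- \frac{231}{865} + \frac{1247}{88}\right) - 506 = \frac{1058327}{76120} - 506 = - \frac{37458393}{76120} \approx -492.1$)
$U + Z{\left(w{\left(3 \right)} \right)} = - \frac{37458393}{76120} - 8 = - \frac{38067353}{76120}$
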